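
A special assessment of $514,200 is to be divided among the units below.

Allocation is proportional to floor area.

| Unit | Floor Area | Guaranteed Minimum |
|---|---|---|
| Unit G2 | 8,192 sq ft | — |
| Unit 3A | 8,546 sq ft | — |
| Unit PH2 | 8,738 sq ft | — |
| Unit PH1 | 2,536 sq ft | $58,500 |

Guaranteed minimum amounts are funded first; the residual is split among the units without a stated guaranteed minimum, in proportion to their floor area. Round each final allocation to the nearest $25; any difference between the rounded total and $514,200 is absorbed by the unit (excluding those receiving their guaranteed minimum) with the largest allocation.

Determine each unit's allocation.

Unit G2: $146,525 · Unit 3A: $152,875 · Unit PH2: $156,300 · Unit PH1: $58,500

Minimums first: Unit PH1 $58,500. Residual $455,700.
Residual split over remaining floor area 25,476: Unit G2 146,533.77 → $146,525; Unit 3A 152,865.92 → $152,875; Unit PH2 156,300.31 → $156,300.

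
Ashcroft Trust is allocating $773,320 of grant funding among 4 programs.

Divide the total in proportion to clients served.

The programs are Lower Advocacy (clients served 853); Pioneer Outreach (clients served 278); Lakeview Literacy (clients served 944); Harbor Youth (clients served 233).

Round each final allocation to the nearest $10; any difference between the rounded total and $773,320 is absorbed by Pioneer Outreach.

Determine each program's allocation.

Lower Advocacy: $285,810 | Pioneer Outreach: $93,140 | Lakeview Literacy: $316,300 | Harbor Youth: $78,070

Sum of clients served: 2,308.
Pro-rata amounts: Lower Advocacy 853/2,308 × $773,320 = 285,806.74; Pioneer Outreach 278/2,308 × $773,320 = 93,146.86; Lakeview Literacy 944/2,308 × $773,320 = 316,297.26; Harbor Youth 233/2,308 × $773,320 = 78,069.13.
At nearest $10: Lower Advocacy $285,810; Pioneer Outreach $93,150; Lakeview Literacy $316,300; Harbor Youth $78,070. Sum = $773,330.
Difference $773,320 − $773,330 = −$10 applied to Pioneer Outreach: Pioneer Outreach becomes $93,140.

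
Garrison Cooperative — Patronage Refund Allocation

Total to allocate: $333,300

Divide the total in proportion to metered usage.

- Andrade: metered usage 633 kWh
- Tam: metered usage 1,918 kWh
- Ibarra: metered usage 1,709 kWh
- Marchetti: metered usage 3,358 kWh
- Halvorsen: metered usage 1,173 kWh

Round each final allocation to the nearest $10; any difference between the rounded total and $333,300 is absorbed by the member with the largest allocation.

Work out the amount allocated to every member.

Andrade: $24,000 · Tam: $72,720 · Ibarra: $64,790 · Marchetti: $127,320 · Halvorsen: $44,470

Combined metered usage = 8,791.
Pro-rata amounts: Andrade 633/8,791 × $333,300 = 23,999.42; Tam 1,918/8,791 × $333,300 = 72,718.62; Ibarra 1,709/8,791 × $333,300 = 64,794.64; Marchetti 3,358/8,791 × $333,300 = 127,314.46; Halvorsen 1,173/8,791 × $333,300 = 44,472.86.
At nearest $10: Andrade $24,000; Tam $72,720; Ibarra $64,790; Marchetti $127,310; Halvorsen $44,470. Sum = $333,290.
Difference $333,300 − $333,290 = +$10 applied to largest allocation (Marchetti): Marchetti becomes $127,320.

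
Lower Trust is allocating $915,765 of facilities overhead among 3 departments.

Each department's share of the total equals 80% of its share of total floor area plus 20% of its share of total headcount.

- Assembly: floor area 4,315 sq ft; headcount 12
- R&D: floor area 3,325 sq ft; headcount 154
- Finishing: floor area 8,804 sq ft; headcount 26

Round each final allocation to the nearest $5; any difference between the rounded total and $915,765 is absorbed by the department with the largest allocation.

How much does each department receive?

Assembly: $203,690 | R&D: $295,040 | Finishing: $417,035

Floor area total 16,444; headcount total 192.
Combined weights (80% floor area + 20% headcount): Assembly 0.2224; R&D 0.3222; Finishing 0.4554.
Proportional shares: Assembly 203,688.66; R&D 295,039.15; Finishing 417,037.19.
Rounded to nearest $5: Assembly $203,690; R&D $295,040; Finishing $417,035. Sum = $915,765.
Rounded total matches; no reconciliation needed.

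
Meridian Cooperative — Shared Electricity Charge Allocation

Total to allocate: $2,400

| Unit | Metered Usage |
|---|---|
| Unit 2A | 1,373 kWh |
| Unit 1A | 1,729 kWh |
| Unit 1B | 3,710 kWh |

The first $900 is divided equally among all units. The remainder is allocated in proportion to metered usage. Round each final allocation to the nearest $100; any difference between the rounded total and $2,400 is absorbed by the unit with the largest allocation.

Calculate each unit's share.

First tranche $900 split equally: $300 each.
Remainder $1,500 by metered usage (total 6,812): Unit 2A 302.33 → $300; Unit 1A 380.73 → $400; Unit 1B 816.94 → $800.
Totals: Unit 2A $300 + $300 = $600; Unit 1A $300 + $400 = $700; Unit 1B $300 + $800 = $1,100.

Unit 2A: $600 · Unit 1A: $700 · Unit 1B: $1,100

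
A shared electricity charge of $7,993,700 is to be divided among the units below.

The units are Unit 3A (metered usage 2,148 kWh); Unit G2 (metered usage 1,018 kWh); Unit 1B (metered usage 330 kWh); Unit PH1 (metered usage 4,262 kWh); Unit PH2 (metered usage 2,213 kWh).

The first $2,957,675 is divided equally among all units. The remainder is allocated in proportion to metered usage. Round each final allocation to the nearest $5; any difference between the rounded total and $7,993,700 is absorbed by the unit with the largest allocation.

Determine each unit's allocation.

Equal tier: $2,957,675 ÷ 5 = $591,535 apiece.
Remainder $5,036,025 by metered usage (total 9,971): Unit 3A 1,084,884.33 → $1,084,885; Unit G2 514,158.40 → $514,160; Unit 1B 166,672.17 → $166,670; Unit PH1 2,152,596.38 → $2,152,595; Unit PH2 1,117,713.70 → $1,117,715.
Totals: Unit 3A $591,535 + $1,084,885 = $1,676,420; Unit G2 $591,535 + $514,160 = $1,105,695; Unit 1B $591,535 + $166,670 = $758,205; Unit PH1 $591,535 + $2,152,595 = $2,744,130; Unit PH2 $591,535 + $1,117,715 = $1,709,250.

Unit 3A: $1,676,420; Unit G2: $1,105,695; Unit 1B: $758,205; Unit PH1: $2,744,130; Unit PH2: $1,709,250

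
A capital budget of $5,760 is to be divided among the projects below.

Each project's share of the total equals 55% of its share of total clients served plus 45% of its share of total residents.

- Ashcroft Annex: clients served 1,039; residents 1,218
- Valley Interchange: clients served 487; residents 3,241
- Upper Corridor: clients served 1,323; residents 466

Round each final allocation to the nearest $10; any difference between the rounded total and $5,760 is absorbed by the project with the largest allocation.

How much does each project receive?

Ashcroft Annex: $1,800; Valley Interchange: $2,240; Upper Corridor: $1,720

Totals — clients served 2,849, residents 4,925.
Blended shares (55% clients served + 45% residents): Ashcroft Annex 0.3119; Valley Interchange 0.3901; Upper Corridor 0.2980.
Proportional shares: Ashcroft Annex 1,796.36; Valley Interchange 2,247.25; Upper Corridor 1,716.39.
Rounded to nearest $10: Ashcroft Annex $1,800; Valley Interchange $2,250; Upper Corridor $1,720. Sum = $5,770.
Difference $5,760 − $5,770 = −$10 applied to largest allocation (Valley Interchange): Valley Interchange becomes $2,240.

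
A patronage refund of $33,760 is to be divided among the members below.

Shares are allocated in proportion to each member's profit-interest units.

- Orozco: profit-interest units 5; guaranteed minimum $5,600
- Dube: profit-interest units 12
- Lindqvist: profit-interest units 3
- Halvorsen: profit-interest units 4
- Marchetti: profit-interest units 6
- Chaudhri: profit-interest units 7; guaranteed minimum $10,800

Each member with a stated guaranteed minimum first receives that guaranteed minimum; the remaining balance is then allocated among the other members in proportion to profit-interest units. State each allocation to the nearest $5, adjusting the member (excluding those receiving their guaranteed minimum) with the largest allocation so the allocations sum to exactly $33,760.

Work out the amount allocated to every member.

Fund the minimums — Orozco $5,600; Chaudhri $10,800. Balance $17,360.
Balance split over remaining profit-interest units 25: Dube 8,332.80 → $8,335; Lindqvist 2,083.20 → $2,085; Halvorsen 2,777.60 → $2,780; Marchetti 4,166.40 → $4,165.
Rounding difference −$5 applied to Dube → $8,330.

Orozco: $5,600 · Dube: $8,330 · Lindqvist: $2,085 · Halvorsen: $2,780 · Marchetti: $4,165 · Chaudhri: $10,800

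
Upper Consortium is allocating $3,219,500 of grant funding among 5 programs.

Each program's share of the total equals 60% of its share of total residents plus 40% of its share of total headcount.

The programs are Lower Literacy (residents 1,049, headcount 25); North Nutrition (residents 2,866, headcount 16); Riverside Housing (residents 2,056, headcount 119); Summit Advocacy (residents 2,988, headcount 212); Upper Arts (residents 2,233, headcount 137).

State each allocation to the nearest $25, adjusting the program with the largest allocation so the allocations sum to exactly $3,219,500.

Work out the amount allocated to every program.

Totals — residents 11,192, headcount 509.
Blended shares (60% residents + 40% headcount): Lower Literacy 0.0759; North Nutrition 0.1662; Riverside Housing 0.2037; Summit Advocacy 0.3268; Upper Arts 0.2274.
Raw shares: Lower Literacy 244,305.20; North Nutrition 535,142.50; Riverside Housing 655,935.41; Summit Advocacy 1,052,090.83; Upper Arts 732,026.05.
After rounding ($25): Lower Literacy $244,300; North Nutrition $535,150; Riverside Housing $655,925; Summit Advocacy $1,052,100; Upper Arts $732,025. Sum = $3,219,500.
Sum already equals the total — no adjustment.

Lower Literacy: $244,300 | North Nutrition: $535,150 | Riverside Housing: $655,925 | Summit Advocacy: $1,052,100 | Upper Arts: $732,025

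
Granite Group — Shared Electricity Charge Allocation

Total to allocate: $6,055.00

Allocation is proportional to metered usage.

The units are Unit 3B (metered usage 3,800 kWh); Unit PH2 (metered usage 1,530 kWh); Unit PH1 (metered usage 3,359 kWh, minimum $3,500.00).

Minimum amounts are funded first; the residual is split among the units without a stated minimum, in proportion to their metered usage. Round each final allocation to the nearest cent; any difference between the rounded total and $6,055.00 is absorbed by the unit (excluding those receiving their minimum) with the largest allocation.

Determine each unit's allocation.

Unit 3B: $1,821.58; Unit PH2: $733.42; Unit PH1: $3,500.00

Fund the minimums — Unit PH1 $3,500.00. Residual $2,555.00.
Residual split over remaining metered usage 5,330: Unit 3B 1,821.5760 → $1,821.58; Unit PH2 733.4240 → $733.42.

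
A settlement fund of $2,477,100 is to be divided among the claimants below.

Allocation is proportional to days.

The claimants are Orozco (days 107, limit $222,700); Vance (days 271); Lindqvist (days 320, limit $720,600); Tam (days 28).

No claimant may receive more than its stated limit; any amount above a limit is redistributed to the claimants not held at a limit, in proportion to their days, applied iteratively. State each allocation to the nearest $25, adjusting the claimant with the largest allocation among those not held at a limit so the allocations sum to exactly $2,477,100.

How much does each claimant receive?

Combined days = 726.
Unconstrained shares: Orozco 365,082.23; Vance 924,647.52; Lindqvist 1,091,834.71; Tam 95,535.54.
Capped: Orozco ($222,700), Lindqvist ($720,600); remaining pool $1,533,800 reallocated over remaining days 299.
Redistributed shares: Vance 1,390,166.56 → $1,390,175; Tam 143,633.44 → $143,625.

Orozco: $222,700; Vance: $1,390,175; Lindqvist: $720,600; Tam: $143,625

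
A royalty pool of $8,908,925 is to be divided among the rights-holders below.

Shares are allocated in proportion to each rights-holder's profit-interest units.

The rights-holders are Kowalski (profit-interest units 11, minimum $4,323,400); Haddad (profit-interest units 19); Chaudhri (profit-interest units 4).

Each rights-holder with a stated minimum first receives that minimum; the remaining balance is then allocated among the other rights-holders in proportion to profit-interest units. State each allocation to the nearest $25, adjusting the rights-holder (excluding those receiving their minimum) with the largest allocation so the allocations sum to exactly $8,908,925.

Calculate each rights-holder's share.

Kowalski: $4,323,400; Haddad: $3,788,050; Chaudhri: $797,475

Fund the minimums — Kowalski $4,323,400. Balance $4,585,525.
Balance split over remaining profit-interest units 23: Haddad 3,788,042.39 → $3,788,050; Chaudhri 797,482.61 → $797,475.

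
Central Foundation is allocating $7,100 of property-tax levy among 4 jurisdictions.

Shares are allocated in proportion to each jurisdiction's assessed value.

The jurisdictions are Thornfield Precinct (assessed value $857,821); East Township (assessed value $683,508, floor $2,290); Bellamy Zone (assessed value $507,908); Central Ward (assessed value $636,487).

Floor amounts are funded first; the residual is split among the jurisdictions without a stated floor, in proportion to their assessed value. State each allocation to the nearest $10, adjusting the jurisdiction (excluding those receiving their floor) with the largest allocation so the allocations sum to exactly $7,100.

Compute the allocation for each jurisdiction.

Thornfield Precinct: $2,060; East Township: $2,290; Bellamy Zone: $1,220; Central Ward: $1,530

Fund the minimums — East Township $2,290. Residual $4,810.
Residual split over remaining assessed value 2,002,216: Thornfield Precinct 2,060.78 → $2,060; Bellamy Zone 1,220.17 → $1,220; Central Ward 1,529.06 → $1,530.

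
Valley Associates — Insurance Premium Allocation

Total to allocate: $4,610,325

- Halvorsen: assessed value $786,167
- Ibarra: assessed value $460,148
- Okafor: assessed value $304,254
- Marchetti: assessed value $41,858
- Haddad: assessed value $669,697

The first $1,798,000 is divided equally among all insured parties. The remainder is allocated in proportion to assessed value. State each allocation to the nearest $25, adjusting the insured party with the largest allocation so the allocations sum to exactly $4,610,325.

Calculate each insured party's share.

First tranche $1,798,000 split equally: $359,600 each.
Remainder $2,812,325 by assessed value (total 2,262,124): Halvorsen 977,381.04 → $977,375; Ibarra 572,066.66 → $572,075; Okafor 378,255.63 → $378,250; Marchetti 52,038.84 → $52,050; Haddad 832,582.84 → $832,575.
Totals: Halvorsen $359,600 + $977,375 = $1,336,975; Ibarra $359,600 + $572,075 = $931,675; Okafor $359,600 + $378,250 = $737,850; Marchetti $359,600 + $52,050 = $411,650; Haddad $359,600 + $832,575 = $1,192,175.

Halvorsen: $1,336,975 · Ibarra: $931,675 · Okafor: $737,850 · Marchetti: $411,650 · Haddad: $1,192,175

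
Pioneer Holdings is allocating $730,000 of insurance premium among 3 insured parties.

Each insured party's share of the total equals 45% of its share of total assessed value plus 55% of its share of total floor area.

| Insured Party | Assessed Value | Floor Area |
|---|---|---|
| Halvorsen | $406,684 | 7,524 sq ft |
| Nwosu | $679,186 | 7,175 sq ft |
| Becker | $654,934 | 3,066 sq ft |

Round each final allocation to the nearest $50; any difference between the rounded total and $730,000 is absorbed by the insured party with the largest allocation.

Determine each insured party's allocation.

Totals — assessed value 1,740,804, floor area 17,765.
Combined weights (45% assessed value + 55% floor area): Halvorsen 0.3381; Nwosu 0.3977; Becker 0.2642.
Proportional shares: Halvorsen 246,790.73; Nwosu 290,325.85; Becker 192,883.41.
At nearest $50: Halvorsen $246,800; Nwosu $290,350; Becker $192,900. Sum = $730,050.
Difference $730,000 − $730,050 = −$50 applied to largest allocation (Nwosu): Nwosu becomes $290,300.

Halvorsen: $246,800 · Nwosu: $290,300 · Becker: $192,900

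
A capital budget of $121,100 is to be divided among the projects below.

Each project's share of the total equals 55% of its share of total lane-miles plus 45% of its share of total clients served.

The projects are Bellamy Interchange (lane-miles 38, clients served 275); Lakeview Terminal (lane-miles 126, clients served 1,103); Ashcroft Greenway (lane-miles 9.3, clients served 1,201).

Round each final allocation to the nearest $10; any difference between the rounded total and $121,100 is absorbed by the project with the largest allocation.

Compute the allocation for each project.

Lane-miles total 173.3; clients served total 2,579.
Blended shares (55% lane-miles + 45% clients served): Bellamy Interchange 0.1686; Lakeview Terminal 0.5923; Ashcroft Greenway 0.2391.
Unrounded shares: Bellamy Interchange 20,415.50; Lakeview Terminal 71,732.73; Ashcroft Greenway 28,951.77.
At nearest $10: Bellamy Interchange $20,420; Lakeview Terminal $71,730; Ashcroft Greenway $28,950. Sum = $121,100.
Sum already equals the total — no adjustment.

Bellamy Interchange: $20,420 | Lakeview Terminal: $71,730 | Ashcroft Greenway: $28,950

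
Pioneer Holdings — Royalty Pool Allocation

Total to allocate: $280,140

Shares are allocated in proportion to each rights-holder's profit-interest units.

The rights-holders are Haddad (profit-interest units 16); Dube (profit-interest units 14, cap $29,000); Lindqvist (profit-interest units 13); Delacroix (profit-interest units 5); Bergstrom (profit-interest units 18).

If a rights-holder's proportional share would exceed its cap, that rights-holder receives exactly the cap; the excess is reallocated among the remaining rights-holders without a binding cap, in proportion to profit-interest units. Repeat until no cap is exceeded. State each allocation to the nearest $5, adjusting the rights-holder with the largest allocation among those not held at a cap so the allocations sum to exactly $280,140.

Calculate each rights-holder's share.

Haddad: $77,275 · Dube: $29,000 · Lindqvist: $62,785 · Delacroix: $24,150 · Bergstrom: $86,930

Combined profit-interest units = 66.
Pro-rata shares before constraints: Haddad 67,912.73; Dube 59,423.64; Lindqvist 55,179.09; Delacroix 21,222.73; Bergstrom 76,401.82.
Held at cap: Dube ($29,000); balance $251,140 reallocated over remaining profit-interest units 52.
Shares after redistribution: Haddad 77,273.85 → $77,275; Lindqvist 62,785.00 → $62,785; Delacroix 24,148.08 → $24,150; Bergstrom 86,933.08 → $86,935.
Rounding difference −$5 applied to Bergstrom → $86,930.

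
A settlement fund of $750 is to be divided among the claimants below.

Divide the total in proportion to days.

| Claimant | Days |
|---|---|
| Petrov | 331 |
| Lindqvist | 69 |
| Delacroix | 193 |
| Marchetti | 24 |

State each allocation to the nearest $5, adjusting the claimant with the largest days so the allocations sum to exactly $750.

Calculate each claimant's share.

Sum of days: 331 + 69 + 193 + 24 = 617.
Unrounded shares: Petrov 402.35; Lindqvist 83.87; Delacroix 234.60; Marchetti 29.17.
Rounded to nearest $5: Petrov $400; Lindqvist $85; Delacroix $235; Marchetti $30. Sum = $750.
Rounded total matches; no reconciliation needed.

Petrov: $400 | Lindqvist: $85 | Delacroix: $235 | Marchetti: $30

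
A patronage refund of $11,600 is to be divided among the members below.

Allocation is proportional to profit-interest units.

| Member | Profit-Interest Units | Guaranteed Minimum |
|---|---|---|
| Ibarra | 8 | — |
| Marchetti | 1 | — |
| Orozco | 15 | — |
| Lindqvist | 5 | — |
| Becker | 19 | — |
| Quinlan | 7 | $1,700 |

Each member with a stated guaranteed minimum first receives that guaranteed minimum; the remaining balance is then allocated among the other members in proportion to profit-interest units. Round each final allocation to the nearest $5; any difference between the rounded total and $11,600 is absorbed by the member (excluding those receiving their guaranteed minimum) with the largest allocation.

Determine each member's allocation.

Guaranteed amounts: Quinlan $1,700. Balance $9,900.
Balance split over remaining profit-interest units 48: Ibarra 1,650.00 → $1,650; Marchetti 206.25 → $205; Orozco 3,093.75 → $3,095; Lindqvist 1,031.25 → $1,030; Becker 3,918.75 → $3,920.

Ibarra: $1,650; Marchetti: $205; Orozco: $3,095; Lindqvist: $1,030; Becker: $3,920; Quinlan: $1,700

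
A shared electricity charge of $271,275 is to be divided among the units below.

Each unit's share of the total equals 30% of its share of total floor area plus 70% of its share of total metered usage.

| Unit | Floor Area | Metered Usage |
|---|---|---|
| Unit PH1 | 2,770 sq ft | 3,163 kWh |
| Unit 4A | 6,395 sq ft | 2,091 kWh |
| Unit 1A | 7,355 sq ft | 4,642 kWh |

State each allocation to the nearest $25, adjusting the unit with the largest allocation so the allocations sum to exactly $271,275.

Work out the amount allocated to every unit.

Floor area total 16,520; metered usage total 9,896.
Composite weights (30% floor area + 70% metered usage): Unit PH1 0.2740; Unit 4A 0.2640; Unit 1A 0.4619.
Pro-rata amounts: Unit PH1 74,340.07; Unit 4A 71,627.51; Unit 1A 125,307.42.
Rounded to nearest $25: Unit PH1 $74,350; Unit 4A $71,625; Unit 1A $125,300. Sum = $271,275.
No rounding difference to absorb.

Unit PH1: $74,350 · Unit 4A: $71,625 · Unit 1A: $125,300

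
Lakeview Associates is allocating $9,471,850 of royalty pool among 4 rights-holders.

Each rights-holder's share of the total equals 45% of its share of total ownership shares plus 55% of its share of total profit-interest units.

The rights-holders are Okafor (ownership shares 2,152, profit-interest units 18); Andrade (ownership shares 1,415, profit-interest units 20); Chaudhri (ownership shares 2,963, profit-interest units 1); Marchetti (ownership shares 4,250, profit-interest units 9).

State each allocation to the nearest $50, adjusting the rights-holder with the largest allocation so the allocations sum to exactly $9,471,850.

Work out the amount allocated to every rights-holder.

Totals — ownership shares 10,780, profit-interest units 48.
Combined weights (45% ownership shares + 55% profit-interest units): Okafor 0.2961; Andrade 0.2882; Chaudhri 0.1351; Marchetti 0.2805.
Raw shares: Okafor 2,804,453.99; Andrade 2,730,112.86; Chaudhri 1,280,079.96; Marchetti 2,657,203.19.
Rounded to nearest $50: Okafor $2,804,450; Andrade $2,730,100; Chaudhri $1,280,100; Marchetti $2,657,200. Sum = $9,471,850.
No rounding difference to absorb.

Okafor: $2,804,450 | Andrade: $2,730,100 | Chaudhri: $1,280,100 | Marchetti: $2,657,200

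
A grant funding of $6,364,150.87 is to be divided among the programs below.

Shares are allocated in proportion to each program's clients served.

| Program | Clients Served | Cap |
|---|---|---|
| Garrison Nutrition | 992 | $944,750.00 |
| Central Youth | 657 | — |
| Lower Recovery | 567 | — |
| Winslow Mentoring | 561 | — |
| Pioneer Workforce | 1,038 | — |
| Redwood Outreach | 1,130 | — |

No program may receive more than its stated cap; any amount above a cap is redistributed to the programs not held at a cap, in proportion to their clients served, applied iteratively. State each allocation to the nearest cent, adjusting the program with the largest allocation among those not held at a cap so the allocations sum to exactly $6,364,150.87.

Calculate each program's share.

Garrison Nutrition: $944,750.00 | Central Youth: $900,720.05 | Lower Recovery: $777,333.74 | Winslow Mentoring: $769,107.99 | Pioneer Workforce: $1,423,055.43 | Redwood Outreach: $1,549,183.66

Sum of clients served: 4,945.
Unconstrained shares: Garrison Nutrition 1,276,691.1351; Central Youth 845,550.4796; Lower Recovery 729,721.6468; Winslow Mentoring 721,999.7246; Pioneer Workforce 1,335,892.5385; Redwood Outreach 1,454,295.3454.
Capped: Garrison Nutrition ($944,750.00); residual $5,419,400.87 reallocated over remaining clients served 3,953.
Shares after redistribution: Central Youth 900,720.0535 → $900,720.05; Lower Recovery 777,333.7448 → $777,333.74; Winslow Mentoring 769,107.9909 → $769,107.99; Pioneer Workforce 1,423,055.4270 → $1,423,055.43; Redwood Outreach 1,549,183.6537 → $1,549,183.65.
Rounding difference +$0.01 applied to Redwood Outreach → $1,549,183.66.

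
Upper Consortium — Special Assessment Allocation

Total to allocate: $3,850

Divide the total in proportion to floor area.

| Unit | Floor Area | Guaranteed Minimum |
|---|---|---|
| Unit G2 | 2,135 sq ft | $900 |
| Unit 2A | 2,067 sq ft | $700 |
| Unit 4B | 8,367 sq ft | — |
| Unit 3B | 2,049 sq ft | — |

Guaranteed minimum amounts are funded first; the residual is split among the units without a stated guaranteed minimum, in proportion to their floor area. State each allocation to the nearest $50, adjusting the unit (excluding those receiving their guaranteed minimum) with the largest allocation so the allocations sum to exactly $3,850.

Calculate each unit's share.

Fund the minimums — Unit G2 $900; Unit 2A $700. Balance $2,250.
Balance split over remaining floor area 10,416: Unit 4B 1,807.39 → $1,800; Unit 3B 442.61 → $450.

Unit G2: $900; Unit 2A: $700; Unit 4B: $1,800; Unit 3B: $450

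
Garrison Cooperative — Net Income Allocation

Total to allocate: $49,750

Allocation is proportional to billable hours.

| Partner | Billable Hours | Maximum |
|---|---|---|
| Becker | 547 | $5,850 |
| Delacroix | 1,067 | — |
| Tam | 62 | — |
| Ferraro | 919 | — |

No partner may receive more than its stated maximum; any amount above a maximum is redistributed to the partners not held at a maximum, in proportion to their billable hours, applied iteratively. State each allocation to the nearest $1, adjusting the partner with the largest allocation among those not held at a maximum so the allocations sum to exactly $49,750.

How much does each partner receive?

Becker: $5,850 · Delacroix: $22,872 · Tam: $1,329 · Ferraro: $19,699

Total billable hours = 2,595.
Pro-rata shares before constraints: Becker 10,486.80; Delacroix 20,455.97; Tam 1,188.63; Ferraro 17,618.59.
Held at cap: Becker ($5,850); residual $43,900 reallocated over remaining billable hours 2,048.
Remaining shares: Delacroix 22,871.73 → $22,872; Tam 1,329.00 → $1,329; Ferraro 19,699.27 → $19,699.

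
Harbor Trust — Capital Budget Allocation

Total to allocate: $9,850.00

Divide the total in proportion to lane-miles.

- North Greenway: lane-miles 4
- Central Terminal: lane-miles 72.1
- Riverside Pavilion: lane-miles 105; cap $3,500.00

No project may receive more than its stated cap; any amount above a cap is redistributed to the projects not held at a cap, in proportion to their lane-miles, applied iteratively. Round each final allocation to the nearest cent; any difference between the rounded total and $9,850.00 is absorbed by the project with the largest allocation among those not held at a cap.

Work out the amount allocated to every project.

Sum of lane-miles: 181.1.
Unconstrained shares: North Greenway 217.5594; Central Terminal 3,921.5075; Riverside Pavilion 5,710.9332.
Capped: Riverside Pavilion ($3,500.00); remaining pool $6,350.00 reallocated over remaining lane-miles 76.1.
Shares after redistribution: North Greenway 333.7714 → $333.77; Central Terminal 6,016.2286 → $6,016.23.

North Greenway: $333.77 | Central Terminal: $6,016.23 | Riverside Pavilion: $3,500.00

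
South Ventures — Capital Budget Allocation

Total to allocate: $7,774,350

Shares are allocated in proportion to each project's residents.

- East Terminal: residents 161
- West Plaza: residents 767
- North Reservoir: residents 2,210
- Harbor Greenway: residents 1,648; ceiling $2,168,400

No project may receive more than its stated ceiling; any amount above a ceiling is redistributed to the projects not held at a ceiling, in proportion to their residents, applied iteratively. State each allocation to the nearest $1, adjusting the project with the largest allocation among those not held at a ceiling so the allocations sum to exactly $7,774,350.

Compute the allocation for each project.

East Terminal: $287,622; West Plaza: $1,370,224; North Reservoir: $3,948,104; Harbor Greenway: $2,168,400

Residents total: 4,786.
Unconstrained shares: East Terminal 261,527.44; West Plaza 1,245,910.25; North Reservoir 3,589,910.89; Harbor Greenway 2,677,001.42.
Held at cap: Harbor Greenway ($2,168,400); remaining pool $5,605,950 reallocated over remaining residents 3,138.
Shares after redistribution: East Terminal 287,622.04 → $287,622; West Plaza 1,370,224.24 → $1,370,224; North Reservoir 3,948,103.73 → $3,948,104.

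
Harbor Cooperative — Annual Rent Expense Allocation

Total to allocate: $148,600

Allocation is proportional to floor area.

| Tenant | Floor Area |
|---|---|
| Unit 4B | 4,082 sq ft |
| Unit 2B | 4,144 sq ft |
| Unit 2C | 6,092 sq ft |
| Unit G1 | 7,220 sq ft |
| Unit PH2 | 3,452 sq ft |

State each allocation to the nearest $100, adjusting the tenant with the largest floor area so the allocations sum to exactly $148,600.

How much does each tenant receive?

Floor area total: 24,990.
Unrounded shares: Unit 4B 4,082/24,990 × $148,600 = 24,273.12; Unit 2B 4,144/24,990 × $148,600 = 24,641.79; Unit 2C 6,092/24,990 × $148,600 = 36,225.34; Unit G1 7,220/24,990 × $148,600 = 42,932.85; Unit PH2 3,452/24,990 × $148,600 = 20,526.90.
After rounding ($100): Unit 4B $24,300; Unit 2B $24,600; Unit 2C $36,200; Unit G1 $42,900; Unit PH2 $20,500. Sum = $148,500.
Difference $148,600 − $148,500 = +$100 applied to largest floor area (Unit G1): Unit G1 becomes $43,000.

Unit 4B: $24,300; Unit 2B: $24,600; Unit 2C: $36,200; Unit G1: $43,000; Unit PH2: $20,500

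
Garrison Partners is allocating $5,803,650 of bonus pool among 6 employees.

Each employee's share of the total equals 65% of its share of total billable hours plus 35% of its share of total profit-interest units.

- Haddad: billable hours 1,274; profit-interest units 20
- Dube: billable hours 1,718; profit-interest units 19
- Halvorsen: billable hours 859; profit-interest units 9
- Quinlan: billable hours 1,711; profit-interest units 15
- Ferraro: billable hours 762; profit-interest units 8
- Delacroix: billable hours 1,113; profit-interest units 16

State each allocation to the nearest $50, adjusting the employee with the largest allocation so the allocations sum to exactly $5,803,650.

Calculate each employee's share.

Haddad: $1,113,200; Dube: $1,315,050; Halvorsen: $645,850; Quinlan: $1,218,100; Ferraro: $573,300; Delacroix: $938,150

Totals — billable hours 7,437, profit-interest units 87.
Blended shares (65% billable hours + 35% profit-interest units): Haddad 0.1918; Dube 0.2266; Halvorsen 0.1113; Quinlan 0.2099; Ferraro 0.0988; Delacroix 0.1616.
Pro-rata amounts: Haddad 1,113,189.01; Dube 1,315,057.26; Halvorsen 645,854.62; Quinlan 1,218,114.48; Ferraro 573,303.95; Delacroix 938,130.68.
After rounding ($50): Haddad $1,113,200; Dube $1,315,050; Halvorsen $645,850; Quinlan $1,218,100; Ferraro $573,300; Delacroix $938,150. Sum = $5,803,650.
Sum already equals the total — no adjustment.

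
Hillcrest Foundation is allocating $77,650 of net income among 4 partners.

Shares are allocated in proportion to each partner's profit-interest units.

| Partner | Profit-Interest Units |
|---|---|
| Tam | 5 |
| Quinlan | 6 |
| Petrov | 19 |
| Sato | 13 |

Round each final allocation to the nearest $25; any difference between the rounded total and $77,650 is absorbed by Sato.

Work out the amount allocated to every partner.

Tam: $9,025; Quinlan: $10,825; Petrov: $34,300; Sato: $23,500

Combined profit-interest units = 43.
Proportional shares: Tam 5/43 × $77,650 = 9,029.07; Quinlan 6/43 × $77,650 = 10,834.88; Petrov 19/43 × $77,650 = 34,310.47; Sato 13/43 × $77,650 = 23,475.58.
Rounded to nearest $25: Tam $9,025; Quinlan $10,825; Petrov $34,300; Sato $23,475. Sum = $77,625.
Difference $77,650 − $77,625 = +$25 applied to Sato: Sato becomes $23,500.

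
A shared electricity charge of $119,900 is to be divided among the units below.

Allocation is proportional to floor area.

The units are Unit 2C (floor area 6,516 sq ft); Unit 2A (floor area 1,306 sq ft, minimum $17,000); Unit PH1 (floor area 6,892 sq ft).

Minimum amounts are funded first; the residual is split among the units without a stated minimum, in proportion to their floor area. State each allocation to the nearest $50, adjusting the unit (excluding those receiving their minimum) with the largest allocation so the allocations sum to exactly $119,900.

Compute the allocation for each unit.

Unit 2C: $50,000; Unit 2A: $17,000; Unit PH1: $52,900

Minimums first: Unit 2A $17,000. Balance $102,900.
Balance split over remaining floor area 13,408: Unit 2C 50,007.19 → $50,000; Unit PH1 52,892.81 → $52,900.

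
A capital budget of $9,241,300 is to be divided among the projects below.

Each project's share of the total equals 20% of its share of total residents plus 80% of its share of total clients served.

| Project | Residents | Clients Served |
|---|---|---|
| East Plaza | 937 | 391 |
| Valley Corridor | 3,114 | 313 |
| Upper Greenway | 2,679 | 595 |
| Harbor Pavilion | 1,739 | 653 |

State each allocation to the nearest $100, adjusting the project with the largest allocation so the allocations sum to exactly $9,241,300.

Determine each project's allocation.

East Plaza: $1,685,400; Valley Corridor: $1,865,100; Upper Greenway: $2,838,200; Harbor Pavilion: $2,852,600

Residents total 8,469; clients served total 1,952.
Composite weights (20% residents + 80% clients served): East Plaza 0.1824; Valley Corridor 0.2018; Upper Greenway 0.3071; Harbor Pavilion 0.3087.
Proportional shares: East Plaza 1,685,369.72; Valley Corridor 1,865,055.85; Upper Greenway 2,838,174.08; Harbor Pavilion 2,852,700.35.
Rounded to nearest $100: East Plaza $1,685,400; Valley Corridor $1,865,100; Upper Greenway $2,838,200; Harbor Pavilion $2,852,700. Sum = $9,241,400.
Difference $9,241,300 − $9,241,400 = −$100 applied to largest allocation (Harbor Pavilion): Harbor Pavilion becomes $2,852,600.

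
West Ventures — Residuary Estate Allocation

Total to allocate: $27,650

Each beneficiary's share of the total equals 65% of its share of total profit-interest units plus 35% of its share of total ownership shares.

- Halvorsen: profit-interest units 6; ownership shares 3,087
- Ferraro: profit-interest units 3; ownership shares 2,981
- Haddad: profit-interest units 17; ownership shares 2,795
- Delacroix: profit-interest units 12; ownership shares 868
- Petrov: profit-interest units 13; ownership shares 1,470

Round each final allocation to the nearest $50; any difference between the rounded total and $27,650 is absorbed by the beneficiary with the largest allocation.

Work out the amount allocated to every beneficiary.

Profit-interest units total 51; ownership shares total 11,201.
Combined weights (65% profit-interest units + 35% ownership shares): Halvorsen 0.1729; Ferraro 0.1314; Haddad 0.3040; Delacroix 0.1801; Petrov 0.2116.
Pro-rata amounts: Halvorsen 4,781.53; Ferraro 3,632.75; Haddad 8,405.67; Delacroix 4,978.76; Petrov 5,851.28.
At nearest $50: Halvorsen $4,800; Ferraro $3,650; Haddad $8,400; Delacroix $5,000; Petrov $5,850. Sum = $27,700.
Difference $27,650 − $27,700 = −$50 applied to largest allocation (Haddad): Haddad becomes $8,350.

Halvorsen: $4,800 · Ferraro: $3,650 · Haddad: $8,350 · Delacroix: $5,000 · Petrov: $5,850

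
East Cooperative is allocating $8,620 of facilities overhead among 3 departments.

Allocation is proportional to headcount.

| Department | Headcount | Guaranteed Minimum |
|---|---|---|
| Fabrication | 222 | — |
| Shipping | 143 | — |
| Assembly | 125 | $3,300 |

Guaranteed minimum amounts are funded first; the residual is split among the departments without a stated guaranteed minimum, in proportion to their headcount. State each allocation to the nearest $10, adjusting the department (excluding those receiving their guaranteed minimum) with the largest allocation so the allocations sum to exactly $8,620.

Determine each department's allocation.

Fund the minimums — Assembly $3,300. Balance $5,320.
Balance split over remaining headcount 365: Fabrication 3,235.73 → $3,240; Shipping 2,084.27 → $2,080.

Fabrication: $3,240 | Shipping: $2,080 | Assembly: $3,300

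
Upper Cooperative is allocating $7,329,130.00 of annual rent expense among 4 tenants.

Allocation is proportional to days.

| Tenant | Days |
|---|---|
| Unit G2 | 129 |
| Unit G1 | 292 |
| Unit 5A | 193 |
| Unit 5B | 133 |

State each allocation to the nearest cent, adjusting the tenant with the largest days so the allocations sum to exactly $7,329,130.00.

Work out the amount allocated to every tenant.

Unit G2: $1,265,673.05 · Unit G1: $2,864,934.35 · Unit 5A: $1,893,603.87 · Unit 5B: $1,304,918.73

Sum of days: 129 + 292 + 193 + 133 = 747.
Unrounded shares: Unit G2 1,265,673.0522; Unit G1 2,864,934.3507; Unit 5A 1,893,603.8688; Unit 5B 1,304,918.7282.
At nearest cent: Unit G2 $1,265,673.05; Unit G1 $2,864,934.35; Unit 5A $1,893,603.87; Unit 5B $1,304,918.73. Sum = $7,329,130.00.
No rounding difference to absorb.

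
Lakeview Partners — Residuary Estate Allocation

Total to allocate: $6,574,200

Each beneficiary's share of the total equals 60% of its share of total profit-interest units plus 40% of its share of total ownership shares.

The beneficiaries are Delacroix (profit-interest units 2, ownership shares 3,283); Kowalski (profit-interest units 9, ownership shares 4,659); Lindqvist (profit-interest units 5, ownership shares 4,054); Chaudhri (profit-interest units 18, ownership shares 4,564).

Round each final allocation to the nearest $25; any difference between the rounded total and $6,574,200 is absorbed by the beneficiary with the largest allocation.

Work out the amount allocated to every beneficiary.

Totals — profit-interest units 34, ownership shares 16,560.
Composite weights (60% profit-interest units + 40% ownership shares): Delacroix 0.1146; Kowalski 0.2714; Lindqvist 0.1862; Chaudhri 0.4279.
Proportional shares: Delacroix 753,361.47; Kowalski 1,783,973.34; Lindqvist 1,223,839.92; Chaudhri 2,813,025.27.
After rounding ($25): Delacroix $753,350; Kowalski $1,783,975; Lindqvist $1,223,850; Chaudhri $2,813,025. Sum = $6,574,200.
Rounded total matches; no reconciliation needed.

Delacroix: $753,350 | Kowalski: $1,783,975 | Lindqvist: $1,223,850 | Chaudhri: $2,813,025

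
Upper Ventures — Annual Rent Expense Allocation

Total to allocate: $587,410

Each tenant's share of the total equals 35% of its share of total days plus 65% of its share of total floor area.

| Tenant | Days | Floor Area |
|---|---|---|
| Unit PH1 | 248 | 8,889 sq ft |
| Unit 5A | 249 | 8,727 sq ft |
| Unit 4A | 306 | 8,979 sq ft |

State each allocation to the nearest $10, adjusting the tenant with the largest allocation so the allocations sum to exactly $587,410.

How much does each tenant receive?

Unit PH1: $191,110 · Unit 5A: $189,040 · Unit 4A: $207,260

Totals — days 803, floor area 26,595.
Blended shares (35% days + 65% floor area): Unit PH1 0.3253; Unit 5A 0.3218; Unit 4A 0.3528.
Unrounded shares: Unit PH1 191,112.60; Unit 5A 189,042.85; Unit 4A 207,254.55.
At nearest $10: Unit PH1 $191,110; Unit 5A $189,040; Unit 4A $207,250. Sum = $587,400.
Difference $587,410 − $587,400 = +$10 applied to largest allocation (Unit 4A): Unit 4A becomes $207,260.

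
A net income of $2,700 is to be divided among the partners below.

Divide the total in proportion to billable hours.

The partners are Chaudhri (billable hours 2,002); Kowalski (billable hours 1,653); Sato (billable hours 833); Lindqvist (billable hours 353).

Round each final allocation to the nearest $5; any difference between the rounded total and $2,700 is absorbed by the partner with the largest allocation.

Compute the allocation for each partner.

Combined billable hours = 4,841.
Raw shares: Chaudhri 2,002/4,841 × $2,700 = 1,116.59; Kowalski 1,653/4,841 × $2,700 = 921.94; Sato 833/4,841 × $2,700 = 464.59; Lindqvist 353/4,841 × $2,700 = 196.88.
At nearest $5: Chaudhri $1,115; Kowalski $920; Sato $465; Lindqvist $195. Sum = $2,695.
Difference $2,700 − $2,695 = +$5 applied to largest allocation (Chaudhri): Chaudhri becomes $1,120.

Chaudhri: $1,120; Kowalski: $920; Sato: $465; Lindqvist: $195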